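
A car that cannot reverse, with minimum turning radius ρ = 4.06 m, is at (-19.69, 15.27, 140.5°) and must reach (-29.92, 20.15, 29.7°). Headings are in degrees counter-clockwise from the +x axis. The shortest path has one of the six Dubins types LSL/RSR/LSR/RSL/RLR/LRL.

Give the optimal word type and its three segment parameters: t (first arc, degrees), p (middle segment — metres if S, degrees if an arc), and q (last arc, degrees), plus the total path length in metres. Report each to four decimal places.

LRL: t = 101.5155°, p = 224.1691°, q = 11.8535°, L = 23.9181 m

Let ψ = atan2(Δy, Δx) = atan2(4.88, -10.23) = 154.4975° be the start→goal bearing.
Normalize: d = |goal − start| / ρ = 11.334342/4.06 = 2.791710, α = (θ_start − ψ) mod 360° = 346.0025° = 6.038882 rad, β = (θ_goal − ψ) mod 360° = 235.2025° = 4.105057 rad.
Common terms: sin α = -0.241880, cos α = 0.970306, sin β = -0.821174, cos β = -0.570678, cos(α−β) = -0.355107, d² = 7.793643. Work in radians in the unit-radius frame; every candidate has L = ρ·(t + p + q).
LSL: p² = 2 + d² − 2cos(α−β) + 2d(sin α − sin β) = 13.738297; p = √p² = 3.706521; φ = atan2(cos β − cos α, d + sin α − sin β) = -0.428767 rad; t = (φ − α) mod 2π = 6.098722 rad, q = (β − φ) mod 2π = 4.533824 rad → L = 4.06·(6.098722 + 3.706521 + 4.533824) = 4.06·14.339067 = 58.216610 m
RSR: p² = 2 + d² − 2cos(α−β) + 2d(sin β − sin α) = 7.269418; p = √p² = 2.696186; φ = atan2(cos α − cos β, d − sin α + sin β) = 0.608384 rad; t = (α − φ) mod 2π = 5.430498 rad, q = (φ − β) mod 2π = 2.786512 rad → L = 4.06·(5.430498 + 2.696186 + 2.786512) = 4.06·10.913196 = 44.307576 m
LSR: p² = d² − 2 + 2cos(α−β) + 2d(sin α + sin β) = -0.852047 < 0 → infeasible
RSL: p² = d² − 2 + 2cos(α−β) − 2d(sin α + sin β) = 11.018905; p = √p² = 3.319474; φ = atan2(cos α + cos β, d − sin α − sin β) − atan2(2, p) = -0.438957 rad; t = (α − φ) mod 2π = 0.194654 rad, q = (β − φ) mod 2π = 4.544015 rad → L = 4.06·(0.194654 + 3.319474 + 4.544015) = 4.06·8.058143 = 32.716059 m
RLR: c = (6 − d² + 2cos(α−β) + 2d(sin α − sin β))/8 = 0.091323; p = 2π − arccos c = 4.803839 rad; φ = atan2(cos α − cos β, d − sin α + sin β) = 0.608384 rad; t = (α − φ + p/2) mod 2π = 1.549232 rad, q = (α − β − t + p) mod 2π = 5.188432 rad → L = 4.06·(1.549232 + 4.803839 + 5.188432) = 4.06·11.541503 = 46.858503 m
LRL: c = (6 − d² + 2cos(α−β) − 2d(sin α − sin β))/8 = -0.717287; p = 2π − arccos c = 3.912488 rad; φ = atan2(cos β − cos α, d + sin α − sin β) = -0.428767 rad; t = (φ − α + p/2) mod 2π = 1.771780 rad, q = (β − α − t + p) mod 2π = 0.206883 rad → L = 4.06·(1.771780 + 3.912488 + 0.206883) = 4.06·5.891151 = 23.918074 m
Shortest: LRL with L = 23.918074 m ≈ 23.9181 m
Convert LRL to answer units (arcs ×180/π): t = 1.771780·180/π = 101.5155°, p = 3.912488·180/π = 224.1691°, q = 0.206883·180/π = 11.8535°, L = 23.9181 m.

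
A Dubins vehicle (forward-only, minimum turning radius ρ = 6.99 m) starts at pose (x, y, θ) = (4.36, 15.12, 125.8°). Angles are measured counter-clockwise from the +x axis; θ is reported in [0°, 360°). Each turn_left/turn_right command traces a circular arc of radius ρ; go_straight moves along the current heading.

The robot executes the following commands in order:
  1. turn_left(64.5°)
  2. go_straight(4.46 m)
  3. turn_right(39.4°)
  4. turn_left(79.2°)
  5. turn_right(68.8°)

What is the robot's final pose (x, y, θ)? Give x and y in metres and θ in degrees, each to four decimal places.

(-27.9621, 14.1195, 161.3000°)

set_pose: (x, y, θ) = (4.3600, 15.1200, 125.8000°), ρ = 6.99
turn_left(64.5°): centre at ρ to the left, rotate +64.5° → (-2.5592, 17.9085, 190.3000°)
go_straight(4.46): x += 4.46·cos θ, y += 4.46·sin θ → (-6.9473, 17.1110, 190.3000°)
turn_right(39.4°): centre at ρ to the right, rotate −39.4° → (-11.5966, 17.8807, 150.9000°)
turn_left(79.2°): centre at ρ to the left, rotate +79.2° → (-20.3586, 16.2568, 230.1000°)
turn_right(68.8°): centre at ρ to the right, rotate −68.8° → (-27.9621, 14.1195, 161.3000°)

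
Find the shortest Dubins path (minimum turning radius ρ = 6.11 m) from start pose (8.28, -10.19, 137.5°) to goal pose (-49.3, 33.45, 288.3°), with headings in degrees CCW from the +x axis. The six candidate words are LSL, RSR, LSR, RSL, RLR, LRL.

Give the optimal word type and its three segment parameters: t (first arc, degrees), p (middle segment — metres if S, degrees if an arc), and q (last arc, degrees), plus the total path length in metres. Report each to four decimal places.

RSL: t = 3.9380°, p = 68.2763 m, q = 154.7380°, L = 85.1975 m

Let ψ = atan2(Δy, Δx) = atan2(43.64, -57.58) = 142.8414° be the start→goal bearing.
Normalize: d = |goal − start| / ρ = 72.248917/6.11 = 11.824700, α = (θ_start − ψ) mod 360° = 354.6586° = 6.189960 rad, β = (θ_goal − ψ) mod 360° = 145.4586° = 2.538731 rad.
Common terms: sin α = -0.093091, cos α = 0.995658, sin β = 0.567002, cos β = -0.823716, cos(α−β) = -0.872922, d² = 139.823530. Work in radians in the unit-radius frame; every candidate has L = ρ·(t + p + q).
LSL: p² = 2 + d² − 2cos(α−β) + 2d(sin α − sin β) = 127.958576; p = √p² = 11.311878; φ = atan2(cos β − cos α, d + sin α − sin β) = -0.161539 rad; t = (φ − α) mod 2π = 6.214872 rad, q = (β − φ) mod 2π = 2.700270 rad → L = 6.11·(6.214872 + 11.311878 + 2.700270) = 6.11·20.227019 = 123.587089 m
RSR: p² = 2 + d² − 2cos(α−β) + 2d(sin β − sin α) = 159.180173; p = √p² = 12.616662; φ = atan2(cos α − cos β, d − sin α + sin β) = 0.144709 rad; t = (α − φ) mod 2π = 6.045251 rad, q = (φ − β) mod 2π = 3.889163 rad → L = 6.11·(6.045251 + 12.616662 + 3.889163) = 6.11·22.551077 = 137.787078 m
LSR: p² = d² − 2 + 2cos(α−β) + 2d(sin α + sin β) = 147.285407; p = √p² = 12.136120; φ = atan2(−cos α − cos β, d + sin α + sin β) − atan2(−2, p) = 0.149350 rad; t = (φ − α) mod 2π = 0.242575 rad, q = (φ − β) mod 2π = 3.893804 rad → L = 6.11·(0.242575 + 12.136120 + 3.893804) = 6.11·16.272499 = 99.424971 m
RSL: p² = d² − 2 + 2cos(α−β) − 2d(sin α + sin β) = 124.869965; p = √p² = 11.174523; φ = atan2(cos α + cos β, d − sin α − sin β) − atan2(2, p) = -0.161957 rad; t = (α − φ) mod 2π = 0.068731 rad, q = (β − φ) mod 2π = 2.700687 rad → L = 6.11·(0.068731 + 11.174523 + 2.700687) = 6.11·13.943941 = 85.197482 m
RLR: c = (6 − d² + 2cos(α−β) + 2d(sin α − sin β))/8 = -18.897522, |c| > 1 → infeasible
LRL: c = (6 − d² + 2cos(α−β) − 2d(sin α − sin β))/8 = -14.994822, |c| > 1 → infeasible
Shortest: RSL with L = 85.197482 m ≈ 85.1975 m
Convert RSL to answer units (arcs ×180/π): t = 0.068731·180/π = 3.9380°, p = ρ·p = 6.11·11.174523 = 68.2763 m, q = 2.700687·180/π = 154.7380°, L = 85.1975 m.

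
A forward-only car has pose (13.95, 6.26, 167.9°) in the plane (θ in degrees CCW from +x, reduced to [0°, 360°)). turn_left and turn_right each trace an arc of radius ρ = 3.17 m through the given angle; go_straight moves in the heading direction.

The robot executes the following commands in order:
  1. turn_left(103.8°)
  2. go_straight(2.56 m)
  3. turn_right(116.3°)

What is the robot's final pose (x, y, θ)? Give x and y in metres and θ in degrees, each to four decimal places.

(5.7046, -2.4688, 155.4000°)

set_pose: (x, y, θ) = (13.9500, 6.2600, 167.9000°), ρ = 3.17
turn_left(103.8°): centre at ρ to the left, rotate +103.8° → (10.1169, 3.0664, 271.7000°)
go_straight(2.56): x += 2.56·cos θ, y += 2.56·sin θ → (10.1928, 0.5075, 271.7000°)
turn_right(116.3°): centre at ρ to the right, rotate −116.3° → (5.7046, -2.4688, 155.4000°)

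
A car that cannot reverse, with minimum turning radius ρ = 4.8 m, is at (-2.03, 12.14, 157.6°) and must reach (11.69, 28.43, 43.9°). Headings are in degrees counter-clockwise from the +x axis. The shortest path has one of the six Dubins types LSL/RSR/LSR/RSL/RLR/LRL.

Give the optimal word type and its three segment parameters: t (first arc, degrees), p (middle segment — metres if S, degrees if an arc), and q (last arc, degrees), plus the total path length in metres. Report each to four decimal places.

RSL: t = 129.9941°, p = 14.6826 m, q = 16.2941°, L = 26.9380 m

Let ψ = atan2(Δy, Δx) = atan2(16.29, 13.72) = 49.8948° be the start→goal bearing.
Normalize: d = |goal − start| / ρ = 21.297946/4.8 = 4.437072, α = (θ_start − ψ) mod 360° = 107.7052° = 1.879811 rad, β = (θ_goal − ψ) mod 360° = 354.0052° = 6.178557 rad.
Common terms: sin α = 0.952634, cos α = -0.304120, sin β = -0.104438, cos β = 0.994531, cos(α−β) = -0.401948, d² = 19.687609. Work in radians in the unit-radius frame; every candidate has L = ρ·(t + p + q).
LSL: p² = 2 + d² − 2cos(α−β) + 2d(sin α − sin β) = 31.872106; p = √p² = 5.645539; φ = atan2(cos β − cos α, d + sin α − sin β) = 0.232110 rad; t = (φ − α) mod 2π = 4.635484 rad, q = (β − φ) mod 2π = 5.946447 rad → L = 4.8·(4.635484 + 5.645539 + 5.946447) = 4.8·16.227470 = 77.891855 m
RSR: p² = 2 + d² − 2cos(α−β) + 2d(sin β − sin α) = 13.110902; p = √p² = 3.620898; φ = atan2(cos α − cos β, d − sin α + sin β) = -0.366826 rad; t = (α − φ) mod 2π = 2.246637 rad, q = (φ − β) mod 2π = 6.020987 rad → L = 4.8·(2.246637 + 3.620898 + 6.020987) = 4.8·11.888523 = 57.064909 m
LSR: p² = d² − 2 + 2cos(α−β) + 2d(sin α + sin β) = 24.410728; p = √p² = 4.940721; φ = atan2(−cos α − cos β, d + sin α + sin β) − atan2(−2, p) = 0.254743 rad; t = (φ − α) mod 2π = 4.658117 rad, q = (φ − β) mod 2π = 0.359371 rad → L = 4.8·(4.658117 + 4.940721 + 0.359371) = 4.8·9.958210 = 47.799407 m
RSL: p² = d² − 2 + 2cos(α−β) − 2d(sin α + sin β) = 9.356698; p = √p² = 3.058872; φ = atan2(cos α + cos β, d − sin α − sin β) − atan2(2, p) = -0.389013 rad; t = (α − φ) mod 2π = 2.268825 rad, q = (β − φ) mod 2π = 0.284385 rad → L = 4.8·(2.268825 + 3.058872 + 0.284385) = 4.8·5.612082 = 26.937992 m
RLR: c = (6 − d² + 2cos(α−β) + 2d(sin α − sin β))/8 = -0.638863; p = 2π − arccos c = 4.019370 rad; φ = atan2(cos α − cos β, d − sin α + sin β) = -0.366826 rad; t = (α − φ + p/2) mod 2π = 4.256322 rad, q = (α − β − t + p) mod 2π = 1.747487 rad → L = 4.8·(4.256322 + 4.019370 + 1.747487) = 4.8·10.023179 = 48.111260 m
LRL: c = (6 − d² + 2cos(α−β) − 2d(sin α − sin β))/8 = -2.984013, |c| > 1 → infeasible
Shortest: RSL with L = 26.937992 m ≈ 26.9380 m
Convert RSL to answer units (arcs ×180/π): t = 2.268825·180/π = 129.9941°, p = ρ·p = 4.8·3.058872 = 14.6826 m, q = 0.284385·180/π = 16.2941°, L = 26.9380 m.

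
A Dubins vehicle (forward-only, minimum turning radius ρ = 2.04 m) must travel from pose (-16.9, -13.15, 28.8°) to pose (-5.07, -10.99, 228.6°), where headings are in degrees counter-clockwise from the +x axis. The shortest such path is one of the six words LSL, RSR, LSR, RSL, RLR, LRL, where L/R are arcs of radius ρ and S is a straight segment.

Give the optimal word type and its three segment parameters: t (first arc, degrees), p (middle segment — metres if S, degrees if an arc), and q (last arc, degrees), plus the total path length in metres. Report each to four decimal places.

Let ψ = atan2(Δy, Δx) = atan2(2.16, 11.83) = 10.3475° be the start→goal bearing.
Normalize: d = |goal − start| / ρ = 12.025577/2.04 = 5.894891, α = (θ_start − ψ) mod 360° = 18.4525° = 0.322058 rad, β = (θ_goal − ψ) mod 360° = 218.2525° = 3.809225 rad.
Common terms: sin α = 0.316519, cos α = 0.948586, sin β = -0.619129, cos β = -0.785289, cos(α−β) = -0.940881, d² = 34.749736. Work in radians in the unit-radius frame; every candidate has L = ρ·(t + p + q).
LSL: p² = 2 + d² − 2cos(α−β) + 2d(sin α − sin β) = 49.662579; p = √p² = 7.047168; φ = atan2(cos β − cos α, d + sin α − sin β) = -0.248591 rad; t = (φ − α) mod 2π = 5.712537 rad, q = (β − φ) mod 2π = 4.057817 rad → L = 2.04·(5.712537 + 7.047168 + 4.057817) = 2.04·16.817521 = 34.307744 m
RSR: p² = 2 + d² − 2cos(α−β) + 2d(sin β − sin α) = 27.600415; p = √p² = 5.253610; φ = atan2(cos α − cos β, d − sin α + sin β) = 0.336341 rad; t = (α − φ) mod 2π = 6.268902 rad, q = (φ − β) mod 2π = 2.810301 rad → L = 2.04·(6.268902 + 5.253610 + 2.810301) = 2.04·14.332812 = 29.238937 m
LSR: p² = d² − 2 + 2cos(α−β) + 2d(sin α + sin β) = 27.300271; p = √p² = 5.224966; φ = atan2(−cos α − cos β, d + sin α + sin β) − atan2(−2, p) = 0.336380 rad; t = (φ − α) mod 2π = 0.014322 rad, q = (φ − β) mod 2π = 2.810340 rad → L = 2.04·(0.014322 + 5.224966 + 2.810340) = 2.04·8.049628 = 16.421241 m
RSL: p² = d² − 2 + 2cos(α−β) − 2d(sin α + sin β) = 34.435677; p = √p² = 5.868192; φ = atan2(cos α + cos β, d − sin α − sin β) − atan2(2, p) = -0.302131 rad; t = (α − φ) mod 2π = 0.624189 rad, q = (β − φ) mod 2π = 4.111356 rad → L = 2.04·(0.624189 + 5.868192 + 4.111356) = 2.04·10.603737 = 21.631624 m
RLR: c = (6 − d² + 2cos(α−β) + 2d(sin α − sin β))/8 = -2.450052, |c| > 1 → infeasible
LRL: c = (6 − d² + 2cos(α−β) − 2d(sin α − sin β))/8 = -5.207822, |c| > 1 → infeasible
Shortest: LSR with L = 16.421241 m ≈ 16.4212 m
Convert LSR to answer units (arcs ×180/π): t = 0.014322·180/π = 0.8206°, p = ρ·p = 2.04·5.224966 = 10.6589 m, q = 2.810340·180/π = 161.0206°, L = 16.4212 m.

LSR: t = 0.8206°, p = 10.6589 m, q = 161.0206°, L = 16.4212 m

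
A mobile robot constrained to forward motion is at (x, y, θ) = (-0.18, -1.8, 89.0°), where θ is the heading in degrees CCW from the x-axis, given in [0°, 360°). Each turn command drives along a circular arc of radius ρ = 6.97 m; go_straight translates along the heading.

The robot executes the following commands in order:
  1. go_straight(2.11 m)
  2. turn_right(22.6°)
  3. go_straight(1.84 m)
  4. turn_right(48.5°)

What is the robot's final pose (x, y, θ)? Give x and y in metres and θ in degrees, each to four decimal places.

set_pose: (x, y, θ) = (-0.1800, -1.8000, 89.0000°), ρ = 6.97
go_straight(2.11): x += 2.11·cos θ, y += 2.11·sin θ → (-0.1432, 0.3097, 89.0000°)
turn_right(22.6°): centre at ρ to the right, rotate −22.6° → (0.4387, 2.9785, 66.4000°)
go_straight(1.84): x += 1.84·cos θ, y += 1.84·sin θ → (1.1754, 4.6646, 66.4000°)
turn_right(48.5°): centre at ρ to the right, rotate −48.5° → (5.4201, 8.5068, 17.9000°)

(5.4201, 8.5068, 17.9000°)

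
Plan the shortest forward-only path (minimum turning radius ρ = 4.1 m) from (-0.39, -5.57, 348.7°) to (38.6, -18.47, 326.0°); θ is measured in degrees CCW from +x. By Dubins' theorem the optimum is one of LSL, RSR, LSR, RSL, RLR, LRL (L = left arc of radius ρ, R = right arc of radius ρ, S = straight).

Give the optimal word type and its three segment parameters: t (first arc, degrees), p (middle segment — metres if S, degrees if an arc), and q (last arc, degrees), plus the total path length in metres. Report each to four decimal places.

RSR: t = 6.8296°, p = 39.4597 m, q = 15.8704°, L = 41.0840 m

Let ψ = atan2(Δy, Δx) = atan2(-12.90, 38.99) = -18.3070° be the start→goal bearing.
Normalize: d = |goal − start| / ρ = 41.068602/4.1 = 10.016732, α = (θ_start − ψ) mod 360° = 7.0070° = 0.122295 rad, β = (θ_goal − ψ) mod 360° = 344.3070° = 6.009291 rad.
Common terms: sin α = 0.121991, cos α = 0.992531, sin β = -0.270483, cos β = 0.962725, cos(α−β) = 0.922538, d² = 100.334926. Work in radians in the unit-radius frame; every candidate has L = ρ·(t + p + q).
LSL: p² = 2 + d² − 2cos(α−β) + 2d(sin α − sin β) = 108.352452; p = √p² = 10.409248; φ = atan2(cos β − cos α, d + sin α − sin β) = -0.002863 rad; t = (φ − α) mod 2π = 6.158026 rad, q = (β − φ) mod 2π = 6.012154 rad → L = 4.1·(6.158026 + 10.409248 + 6.012154) = 4.1·22.579429 = 92.575660 m
RSR: p² = 2 + d² − 2cos(α−β) + 2d(sin β − sin α) = 92.627247; p = √p² = 9.624305; φ = atan2(cos α − cos β, d − sin α + sin β) = 0.003097 rad; t = (α − φ) mod 2π = 0.119198 rad, q = (φ − β) mod 2π = 0.276991 rad → L = 4.1·(0.119198 + 9.624305 + 0.276991) = 4.1·10.020495 = 41.084028 m
LSR: p² = d² − 2 + 2cos(α−β) + 2d(sin α + sin β) = 97.205193; p = √p² = 9.859269; φ = atan2(−cos α − cos β, d + sin α + sin β) − atan2(−2, p) = 0.004536 rad; t = (φ − α) mod 2π = 6.165426 rad, q = (φ − β) mod 2π = 0.278431 rad → L = 4.1·(6.165426 + 9.859269 + 0.278431) = 4.1·16.303126 = 66.842817 m
RSL: p² = d² − 2 + 2cos(α−β) − 2d(sin α + sin β) = 103.154810; p = √p² = 10.156516; φ = atan2(cos α + cos β, d − sin α − sin β) − atan2(2, p) = -0.004404 rad; t = (α − φ) mod 2π = 0.126699 rad, q = (β − φ) mod 2π = 6.013694 rad → L = 4.1·(0.126699 + 10.156516 + 6.013694) = 4.1·16.296909 = 66.817327 m
RLR: c = (6 − d² + 2cos(α−β) + 2d(sin α − sin β))/8 = -10.578406, |c| > 1 → infeasible
LRL: c = (6 − d² + 2cos(α−β) − 2d(sin α − sin β))/8 = -12.544057, |c| > 1 → infeasible
Shortest: RSR with L = 41.084028 m ≈ 41.0840 m
Convert RSR to answer units (arcs ×180/π): t = 0.119198·180/π = 6.8296°, p = ρ·p = 4.1·9.624305 = 39.4597 m, q = 0.276991·180/π = 15.8704°, L = 41.0840 m.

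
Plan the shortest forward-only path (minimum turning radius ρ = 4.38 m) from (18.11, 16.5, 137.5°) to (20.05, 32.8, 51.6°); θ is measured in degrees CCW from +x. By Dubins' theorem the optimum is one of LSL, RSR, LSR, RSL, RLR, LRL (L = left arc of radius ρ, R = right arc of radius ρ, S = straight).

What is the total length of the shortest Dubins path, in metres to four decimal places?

17.1944 m

Let ψ = atan2(Δy, Δx) = atan2(16.30, 1.94) = 83.2127° be the start→goal bearing.
Normalize: d = |goal − start| / ρ = 16.415042/4.38 = 3.747726, α = (θ_start − ψ) mod 360° = 54.2873° = 0.947493 rad, β = (θ_goal − ψ) mod 360° = 328.3873° = 5.731440 rad.
Common terms: sin α = 0.811954, cos α = 0.583721, sin β = -0.524174, cos β = 0.851611, cos(α−β) = 0.071497, d² = 14.045454. Work in radians in the unit-radius frame; every candidate has L = ρ·(t + p + q).
LSL: p² = 2 + d² − 2cos(α−β) + 2d(sin α − sin β) = 25.917349; p = √p² = 5.090908; φ = atan2(cos β − cos α, d + sin α − sin β) = 0.052646 rad; t = (φ − α) mod 2π = 5.388338 rad, q = (β − φ) mod 2π = 5.678794 rad → L = 4.38·(5.388338 + 5.090908 + 5.678794) = 4.38·16.158041 = 70.772221 m
RSR: p² = 2 + d² − 2cos(α−β) + 2d(sin β − sin α) = 5.887569; p = √p² = 2.426431; φ = atan2(cos α − cos β, d − sin α + sin β) = -0.110631 rad; t = (α − φ) mod 2π = 1.058123 rad, q = (φ − β) mod 2π = 0.441115 rad → L = 4.38·(1.058123 + 2.426431 + 0.441115) = 4.38·3.925669 = 17.194431 m
LSR: p² = d² − 2 + 2cos(α−β) + 2d(sin α + sin β) = 14.345491; p = √p² = 3.787544; φ = atan2(−cos α − cos β, d + sin α + sin β) − atan2(−2, p) = 0.144110 rad; t = (φ − α) mod 2π = 5.479803 rad, q = (φ − β) mod 2π = 0.695855 rad → L = 4.38·(5.479803 + 3.787544 + 0.695855) = 4.38·9.963203 = 43.638827 m
RSL: p² = d² − 2 + 2cos(α−β) − 2d(sin α + sin β) = 10.031406; p = √p² = 3.167240; φ = atan2(cos α + cos β, d − sin α − sin β) − atan2(2, p) = -0.169999 rad; t = (α − φ) mod 2π = 1.117492 rad, q = (β − φ) mod 2π = 5.901439 rad → L = 4.38·(1.117492 + 3.167240 + 5.901439) = 4.38·10.186170 = 44.615425 m
RLR: c = (6 − d² + 2cos(α−β) + 2d(sin α − sin β))/8 = 0.264054; p = 2π − arccos c = 4.979612 rad; φ = atan2(cos α − cos β, d − sin α + sin β) = -0.110631 rad; t = (α − φ + p/2) mod 2π = 3.547929 rad, q = (α − β − t + p) mod 2π = 2.930921 rad → L = 4.38·(3.547929 + 4.979612 + 2.930921) = 4.38·11.458462 = 50.188062 m
LRL: c = (6 − d² + 2cos(α−β) − 2d(sin α − sin β))/8 = -2.239669, |c| > 1 → infeasible
Shortest: RSR with L = 17.194431 m ≈ 17.1944 m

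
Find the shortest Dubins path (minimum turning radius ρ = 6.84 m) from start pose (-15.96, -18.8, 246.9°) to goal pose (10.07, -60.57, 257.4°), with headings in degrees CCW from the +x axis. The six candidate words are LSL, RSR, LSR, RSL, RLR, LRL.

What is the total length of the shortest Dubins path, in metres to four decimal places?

Let ψ = atan2(Δy, Δx) = atan2(-41.77, 26.03) = -58.0699° be the start→goal bearing.
Normalize: d = |goal − start| / ρ = 49.216804/6.84 = 7.195439, α = (θ_start − ψ) mod 360° = 304.9699° = 5.322729 rad, β = (θ_goal − ψ) mod 360° = 315.4699° = 5.505988 rad.
Common terms: sin α = -0.819453, cos α = 0.573146, sin β = -0.701284, cos β = 0.712882, cos(α−β) = 0.983255, d² = 51.774345. Work in radians in the unit-radius frame; every candidate has L = ρ·(t + p + q).
LSL: p² = 2 + d² − 2cos(α−β) + 2d(sin α − sin β) = 50.107274; p = √p² = 7.078649; φ = atan2(cos β − cos α, d + sin α − sin β) = 0.019742 rad; t = (φ − α) mod 2π = 0.980198 rad, q = (β − φ) mod 2π = 5.486246 rad → L = 6.84·(0.980198 + 7.078649 + 5.486246) = 6.84·13.545094 = 92.648443 m
RSR: p² = 2 + d² − 2cos(α−β) + 2d(sin β − sin α) = 53.508396; p = √p² = 7.314943; φ = atan2(cos α − cos β, d − sin α + sin β) = -0.019104 rad; t = (α − φ) mod 2π = 5.341833 rad, q = (φ − β) mod 2π = 0.758093 rad → L = 6.84·(5.341833 + 7.314943 + 0.758093) = 6.84·13.414869 = 91.757705 m
LSR: p² = d² − 2 + 2cos(α−β) + 2d(sin α + sin β) = 29.856109; p = √p² = 5.464074; φ = atan2(−cos α − cos β, d + sin α + sin β) − atan2(−2, p) = 0.128021 rad; t = (φ − α) mod 2π = 1.088477 rad, q = (φ − β) mod 2π = 0.905218 rad → L = 6.84·(1.088477 + 5.464074 + 0.905218) = 6.84·7.457769 = 51.011142 m
RSL: p² = d² − 2 + 2cos(α−β) − 2d(sin α + sin β) = 73.625601; p = √p² = 8.580536; φ = atan2(cos α + cos β, d − sin α − sin β) − atan2(2, p) = -0.082509 rad; t = (α − φ) mod 2π = 5.405238 rad, q = (β − φ) mod 2π = 5.588497 rad → L = 6.84·(5.405238 + 8.580536 + 5.588497) = 6.84·19.574271 = 133.888014 m
RLR: c = (6 − d² + 2cos(α−β) + 2d(sin α − sin β))/8 = -5.688550, |c| > 1 → infeasible
LRL: c = (6 − d² + 2cos(α−β) − 2d(sin α − sin β))/8 = -5.263409, |c| > 1 → infeasible
Shortest: LSR with L = 51.011142 m ≈ 51.0111 m

51.0111 m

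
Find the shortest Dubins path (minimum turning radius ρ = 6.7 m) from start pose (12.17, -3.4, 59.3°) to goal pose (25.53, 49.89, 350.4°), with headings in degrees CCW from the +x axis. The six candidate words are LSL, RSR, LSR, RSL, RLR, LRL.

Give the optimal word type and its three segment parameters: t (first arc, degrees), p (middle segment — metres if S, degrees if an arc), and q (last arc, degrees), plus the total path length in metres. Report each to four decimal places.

Let ψ = atan2(Δy, Δx) = atan2(53.29, 13.36) = 75.9258° be the start→goal bearing.
Normalize: d = |goal − start| / ρ = 54.939182/6.7 = 8.199878, α = (θ_start − ψ) mod 360° = 343.3742° = 5.993010 rad, β = (θ_goal − ψ) mod 360° = 274.4742° = 4.790478 rad.
Common terms: sin α = -0.286120, cos α = 0.958194, sin β = -0.996953, cos β = 0.078010, cos(α−β) = 0.359997, d² = 67.237997. Work in radians in the unit-radius frame; every candidate has L = ρ·(t + p + q).
LSL: p² = 2 + d² − 2cos(α−β) + 2d(sin α − sin β) = 80.175482; p = √p² = 8.954076; φ = atan2(cos β − cos α, d + sin α − sin β) = -0.098459 rad; t = (φ − α) mod 2π = 0.191716 rad, q = (β − φ) mod 2π = 4.888937 rad → L = 6.7·(0.191716 + 8.954076 + 4.888937) = 6.7·14.034730 = 94.032689 m
RSR: p² = 2 + d² − 2cos(α−β) + 2d(sin β − sin α) = 56.860525; p = √p² = 7.540592; φ = atan2(cos α − cos β, d − sin α + sin β) = 0.116993 rad; t = (α − φ) mod 2π = 5.876017 rad, q = (φ − β) mod 2π = 1.609700 rad → L = 6.7·(5.876017 + 7.540592 + 1.609700) = 6.7·15.026309 = 100.676270 m
LSR: p² = d² − 2 + 2cos(α−β) + 2d(sin α + sin β) = 44.915912; p = √p² = 6.701933; φ = atan2(−cos α − cos β, d + sin α + sin β) − atan2(−2, p) = 0.141304 rad; t = (φ − α) mod 2π = 0.431479 rad, q = (φ − β) mod 2π = 1.634011 rad → L = 6.7·(0.431479 + 6.701933 + 1.634011) = 6.7·8.767424 = 58.741741 m
RSL: p² = d² − 2 + 2cos(α−β) − 2d(sin α + sin β) = 87.000070; p = √p² = 9.327383; φ = atan2(cos α + cos β, d − sin α − sin β) − atan2(2, p) = -0.102386 rad; t = (α − φ) mod 2π = 6.095396 rad, q = (β − φ) mod 2π = 4.892864 rad → L = 6.7·(6.095396 + 9.327383 + 4.892864) = 6.7·20.315642 = 136.114804 m
RLR: c = (6 − d² + 2cos(α−β) + 2d(sin α − sin β))/8 = -6.107566, |c| > 1 → infeasible
LRL: c = (6 − d² + 2cos(α−β) − 2d(sin α − sin β))/8 = -9.021935, |c| > 1 → infeasible
Shortest: LSR with L = 58.741741 m ≈ 58.7417 m
Convert LSR to answer units (arcs ×180/π): t = 0.431479·180/π = 24.7219°, p = ρ·p = 6.7·6.701933 = 44.9030 m, q = 1.634011·180/π = 93.6219°, L = 58.7417 m.

LSR: t = 24.7219°, p = 44.9030 m, q = 93.6219°, L = 58.7417 m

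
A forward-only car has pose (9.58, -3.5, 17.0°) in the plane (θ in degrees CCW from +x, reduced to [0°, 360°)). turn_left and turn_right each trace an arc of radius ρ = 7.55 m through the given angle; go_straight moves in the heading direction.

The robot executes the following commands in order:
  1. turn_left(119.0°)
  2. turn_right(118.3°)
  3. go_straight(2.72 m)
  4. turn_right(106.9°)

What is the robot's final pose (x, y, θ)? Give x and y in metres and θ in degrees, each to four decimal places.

set_pose: (x, y, θ) = (9.5800, -3.5000, 17.0000°), ρ = 7.55
turn_left(119.0°): centre at ρ to the left, rotate +119.0° → (12.6173, 9.1511, 136.0000°)
turn_right(118.3°): centre at ρ to the right, rotate −118.3° → (15.5665, 21.7747, 17.7000°)
go_straight(2.72): x += 2.72·cos θ, y += 2.72·sin θ → (18.1577, 22.6017, 17.7000°)
turn_right(106.9°): centre at ρ to the right, rotate −106.9° → (28.0024, 15.5145, -89.2000° ≡ 270.8000°)

(28.0024, 15.5145, 270.8000°)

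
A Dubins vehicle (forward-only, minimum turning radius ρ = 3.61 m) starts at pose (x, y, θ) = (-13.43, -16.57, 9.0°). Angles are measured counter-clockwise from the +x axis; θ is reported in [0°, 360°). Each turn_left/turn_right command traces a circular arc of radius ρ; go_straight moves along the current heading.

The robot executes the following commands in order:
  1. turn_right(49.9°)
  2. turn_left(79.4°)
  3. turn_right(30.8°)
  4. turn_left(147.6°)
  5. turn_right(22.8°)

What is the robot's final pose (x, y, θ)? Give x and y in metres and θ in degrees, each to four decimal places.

set_pose: (x, y, θ) = (-13.4300, -16.5700, 9.0000°), ρ = 3.61
turn_right(49.9°): centre at ρ to the right, rotate −49.9° → (-10.5017, -17.4069, -40.9000° ≡ 319.1000°)
turn_left(79.4°): centre at ρ to the left, rotate +79.4° → (-5.8908, -17.5035, 398.5000° ≡ 38.5000°)
turn_right(30.8°): centre at ρ to the right, rotate −30.8° → (-4.1272, -16.7513, 7.7000°)
turn_left(147.6°): centre at ρ to the left, rotate +147.6° → (-3.1024, -9.8941, 155.3000°)
turn_right(22.8°): centre at ρ to the right, rotate −22.8° → (-4.2554, -9.0533, 132.5000°)

(-4.2554, -9.0533, 132.5000°)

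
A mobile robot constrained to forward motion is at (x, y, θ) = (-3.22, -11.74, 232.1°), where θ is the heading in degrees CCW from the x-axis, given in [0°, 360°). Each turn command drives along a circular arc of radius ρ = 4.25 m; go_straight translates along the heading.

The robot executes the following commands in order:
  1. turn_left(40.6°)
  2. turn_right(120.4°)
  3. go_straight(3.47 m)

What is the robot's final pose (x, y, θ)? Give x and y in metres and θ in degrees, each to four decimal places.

set_pose: (x, y, θ) = (-3.2200, -11.7400, 232.1000°), ρ = 4.25
turn_left(40.6°): centre at ρ to the left, rotate +40.6° → (-4.1117, -14.5509, 272.7000°)
turn_right(120.4°): centre at ρ to the right, rotate −120.4° → (-10.3325, -18.5140, 152.3000°)
go_straight(3.47): x += 3.47·cos θ, y += 3.47·sin θ → (-13.4049, -16.9010, 152.3000°)

(-13.4049, -16.9010, 152.3000°)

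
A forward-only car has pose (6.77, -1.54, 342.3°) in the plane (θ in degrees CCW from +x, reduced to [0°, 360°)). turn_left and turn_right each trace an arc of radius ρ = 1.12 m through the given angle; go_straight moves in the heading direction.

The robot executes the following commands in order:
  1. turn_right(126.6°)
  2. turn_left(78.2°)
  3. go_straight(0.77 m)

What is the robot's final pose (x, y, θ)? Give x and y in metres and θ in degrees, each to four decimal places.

set_pose: (x, y, θ) = (6.7700, -1.5400, 342.3000°), ρ = 1.12
turn_right(126.6°): centre at ρ to the right, rotate −126.6° → (7.0830, -3.5165, 215.7000°)
turn_left(78.2°): centre at ρ to the left, rotate +78.2° → (6.7127, -4.8798, 293.9000°)
go_straight(0.77): x += 0.77·cos θ, y += 0.77·sin θ → (7.0246, -5.5838, 293.9000°)

(7.0246, -5.5838, 293.9000°)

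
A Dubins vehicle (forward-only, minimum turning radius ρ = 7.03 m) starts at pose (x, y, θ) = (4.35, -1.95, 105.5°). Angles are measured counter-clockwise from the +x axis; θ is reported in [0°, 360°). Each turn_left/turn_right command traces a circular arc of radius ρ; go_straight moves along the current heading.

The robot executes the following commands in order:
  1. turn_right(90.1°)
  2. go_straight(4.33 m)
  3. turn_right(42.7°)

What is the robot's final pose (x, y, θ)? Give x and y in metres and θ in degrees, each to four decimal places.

set_pose: (x, y, θ) = (4.3500, -1.9500, 105.5000°), ρ = 7.03
turn_right(90.1°): centre at ρ to the right, rotate −90.1° → (9.2575, 6.7063, 15.4000°)
go_straight(4.33): x += 4.33·cos θ, y += 4.33·sin θ → (13.4320, 7.8561, 15.4000°)
turn_right(42.7°): centre at ρ to the right, rotate −42.7° → (18.5232, 7.3255, -27.3000° ≡ 332.7000°)

(18.5232, 7.3255, 332.7000°)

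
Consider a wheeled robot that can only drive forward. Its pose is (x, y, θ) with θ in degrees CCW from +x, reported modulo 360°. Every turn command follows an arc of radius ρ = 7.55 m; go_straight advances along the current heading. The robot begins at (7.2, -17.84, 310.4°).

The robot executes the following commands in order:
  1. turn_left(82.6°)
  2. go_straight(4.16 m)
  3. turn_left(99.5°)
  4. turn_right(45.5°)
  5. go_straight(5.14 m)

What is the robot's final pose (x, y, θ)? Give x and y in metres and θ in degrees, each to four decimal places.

set_pose: (x, y, θ) = (7.2000, -17.8400, 310.4000°), ρ = 7.55
turn_left(82.6°): centre at ρ to the left, rotate +82.6° → (17.0616, -19.2787, 393.0000° ≡ 33.0000°)
go_straight(4.16): x += 4.16·cos θ, y += 4.16·sin θ → (20.5505, -17.0130, 33.0000°)
turn_left(99.5°): centre at ρ to the left, rotate +99.5° → (22.0049, -5.5803, 132.5000°)
turn_right(45.5°): centre at ρ to the right, rotate −45.5° → (20.0317, -0.0844, 87.0000°)
go_straight(5.14): x += 5.14·cos θ, y += 5.14·sin θ → (20.3007, 5.0485, 87.0000°)

(20.3007, 5.0485, 87.0000°)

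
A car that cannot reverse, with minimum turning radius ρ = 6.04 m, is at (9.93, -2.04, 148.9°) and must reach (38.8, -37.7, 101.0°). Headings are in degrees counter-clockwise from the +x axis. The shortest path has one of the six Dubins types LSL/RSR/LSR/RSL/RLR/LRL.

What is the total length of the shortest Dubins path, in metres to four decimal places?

73.8923 m

Let ψ = atan2(Δy, Δx) = atan2(-35.66, 28.87) = -51.0067° be the start→goal bearing.
Normalize: d = |goal − start| / ρ = 45.881505/6.04 = 7.596276, α = (θ_start − ψ) mod 360° = 199.9067° = 3.489030 rad, β = (θ_goal − ψ) mod 360° = 152.0067° = 2.653017 rad.
Common terms: sin α = -0.340489, cos α = -0.940248, sin β = 0.469368, cos β = -0.883002, cos(α−β) = 0.670427, d² = 57.703404. Work in radians in the unit-radius frame; every candidate has L = ρ·(t + p + q).
LSL: p² = 2 + d² − 2cos(α−β) + 2d(sin α − sin β) = 46.058744; p = √p² = 6.786659; φ = atan2(cos β − cos α, d + sin α − sin β) = 0.008435 rad; t = (φ − α) mod 2π = 2.802590 rad, q = (β − φ) mod 2π = 2.644582 rad → L = 6.04·(2.802590 + 6.786659 + 2.644582) = 6.04·12.233832 = 73.892345 m
RSR: p² = 2 + d² − 2cos(α−β) + 2d(sin β − sin α) = 70.666357; p = √p² = 8.406328; φ = atan2(cos α − cos β, d − sin α + sin β) = -0.006810 rad; t = (α − φ) mod 2π = 3.495840 rad, q = (φ − β) mod 2π = 3.623358 rad → L = 6.04·(3.495840 + 8.406328 + 3.623358) = 6.04·15.525526 = 93.774180 m
LSR: p² = d² − 2 + 2cos(α−β) + 2d(sin α + sin β) = 59.002257; p = √p² = 7.681293; φ = atan2(−cos α − cos β, d + sin α + sin β) − atan2(−2, p) = 0.486491 rad; t = (φ − α) mod 2π = 3.280646 rad, q = (φ − β) mod 2π = 4.116659 rad → L = 6.04·(3.280646 + 7.681293 + 4.116659) = 6.04·15.078597 = 91.074728 m
RSL: p² = d² − 2 + 2cos(α−β) − 2d(sin α + sin β) = 55.086257; p = √p² = 7.422012; φ = atan2(cos α + cos β, d − sin α − sin β) − atan2(2, p) = -0.502693 rad; t = (α − φ) mod 2π = 3.991723 rad, q = (β − φ) mod 2π = 3.155710 rad → L = 6.04·(3.991723 + 7.422012 + 3.155710) = 6.04·14.569444 = 87.999444 m
RLR: c = (6 − d² + 2cos(α−β) + 2d(sin α − sin β))/8 = -7.833295, |c| > 1 → infeasible
LRL: c = (6 − d² + 2cos(α−β) − 2d(sin α − sin β))/8 = -4.757343, |c| > 1 → infeasible
Shortest: LSL with L = 73.892345 m ≈ 73.8923 m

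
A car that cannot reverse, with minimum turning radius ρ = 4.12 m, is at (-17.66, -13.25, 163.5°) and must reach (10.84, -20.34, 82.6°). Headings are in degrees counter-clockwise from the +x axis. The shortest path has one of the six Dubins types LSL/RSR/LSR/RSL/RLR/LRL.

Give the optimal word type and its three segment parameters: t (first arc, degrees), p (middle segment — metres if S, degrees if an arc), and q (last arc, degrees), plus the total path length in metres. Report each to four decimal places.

LSL: t = 190.6773°, p = 25.7171 m, q = 88.4227°, L = 45.7865 m

Let ψ = atan2(Δy, Δx) = atan2(-7.09, 28.50) = -13.9700° be the start→goal bearing.
Normalize: d = |goal − start| / ρ = 29.368658/4.12 = 7.128315, α = (θ_start − ψ) mod 360° = 177.4700° = 3.097436 rad, β = (θ_goal − ψ) mod 360° = 96.5700° = 1.685464 rad.
Common terms: sin α = 0.044142, cos α = -0.999025, sin β = 0.993433, cos β = -0.114417, cos(α−β) = 0.158158, d² = 50.812877. Work in radians in the unit-radius frame; every candidate has L = ρ·(t + p + q).
LSL: p² = 2 + d² − 2cos(α−β) + 2d(sin α − sin β) = 38.962880; p = √p² = 6.242025; φ = atan2(cos β − cos α, d + sin α − sin β) = 0.142197 rad; t = (φ − α) mod 2π = 3.327946 rad, q = (β − φ) mod 2π = 1.543268 rad → L = 4.12·(3.327946 + 6.242025 + 1.543268) = 4.12·11.113239 = 45.786546 m
RSR: p² = 2 + d² − 2cos(α−β) + 2d(sin β − sin α) = 66.030242; p = √p² = 8.125899; φ = atan2(cos α − cos β, d − sin α + sin β) = -0.109079 rad; t = (α − φ) mod 2π = 3.206515 rad, q = (φ − β) mod 2π = 4.488642 rad → L = 4.12·(3.206515 + 8.125899 + 4.488642) = 4.12·15.821056 = 65.182751 m
LSR: p² = d² − 2 + 2cos(α−β) + 2d(sin α + sin β) = 63.921521; p = √p² = 7.995094; φ = atan2(−cos α − cos β, d + sin α + sin β) − atan2(−2, p) = 0.380640 rad; t = (φ − α) mod 2π = 3.566390 rad, q = (φ − β) mod 2π = 4.978361 rad → L = 4.12·(3.566390 + 7.995094 + 4.978361) = 4.12·16.539844 = 68.144158 m
RSL: p² = d² − 2 + 2cos(α−β) − 2d(sin α + sin β) = 34.336866; p = √p² = 5.859767; φ = atan2(cos α + cos β, d − sin α − sin β) − atan2(2, p) = -0.509725 rad; t = (α − φ) mod 2π = 3.607161 rad, q = (β − φ) mod 2π = 2.195190 rad → L = 4.12·(3.607161 + 5.859767 + 2.195190) = 4.12·11.662117 = 48.047924 m
RLR: c = (6 − d² + 2cos(α−β) + 2d(sin α − sin β))/8 = -7.253780, |c| > 1 → infeasible
LRL: c = (6 − d² + 2cos(α−β) − 2d(sin α − sin β))/8 = -3.870360, |c| > 1 → infeasible
Shortest: LSL with L = 45.786546 m ≈ 45.7865 m
Convert LSL to answer units (arcs ×180/π): t = 3.327946·180/π = 190.6773°, p = ρ·p = 4.12·6.242025 = 25.7171 m, q = 1.543268·180/π = 88.4227°, L = 45.7865 m.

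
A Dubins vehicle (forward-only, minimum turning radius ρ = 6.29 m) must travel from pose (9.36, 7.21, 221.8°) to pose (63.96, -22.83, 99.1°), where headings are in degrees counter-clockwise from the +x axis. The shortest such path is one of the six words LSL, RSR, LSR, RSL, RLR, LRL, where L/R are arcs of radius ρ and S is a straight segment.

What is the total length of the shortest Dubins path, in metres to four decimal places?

77.5044 m

Let ψ = atan2(Δy, Δx) = atan2(-30.04, 54.60) = -28.8188° be the start→goal bearing.
Normalize: d = |goal − start| / ρ = 62.318228/6.29 = 9.907509, α = (θ_start − ψ) mod 360° = 250.6188° = 4.374124 rad, β = (θ_goal − ψ) mod 360° = 127.9188° = 2.232605 rad.
Common terms: sin α = -0.943332, cos α = -0.331851, sin β = 0.788882, cos β = -0.614545, cos(α−β) = -0.540240, d² = 98.158725. Work in radians in the unit-radius frame; every candidate has L = ρ·(t + p + q).
LSL: p² = 2 + d² − 2cos(α−β) + 2d(sin α − sin β) = 66.915359; p = √p² = 8.180181; φ = atan2(cos β − cos α, d + sin α − sin β) = -0.034565 rad; t = (φ − α) mod 2π = 1.874496 rad, q = (β − φ) mod 2π = 2.267170 rad → L = 6.29·(1.874496 + 8.180181 + 2.267170) = 6.29·12.321847 = 77.504419 m
RSR: p² = 2 + d² − 2cos(α−β) + 2d(sin β − sin α) = 135.563052; p = √p² = 11.643155; φ = atan2(cos α − cos β, d − sin α + sin β) = 0.024282 rad; t = (α − φ) mod 2π = 4.349842 rad, q = (φ − β) mod 2π = 4.074862 rad → L = 6.29·(4.349842 + 11.643155 + 4.074862) = 6.29·20.067859 = 126.226833 m
LSR: p² = d² − 2 + 2cos(α−β) + 2d(sin α + sin β) = 92.017816; p = √p² = 9.592592; φ = atan2(−cos α − cos β, d + sin α + sin β) − atan2(−2, p) = 0.302283 rad; t = (φ − α) mod 2π = 2.211344 rad, q = (φ − β) mod 2π = 4.352863 rad → L = 6.29·(2.211344 + 9.592592 + 4.352863) = 6.29·16.156798 = 101.626260 m
RSL: p² = d² − 2 + 2cos(α−β) − 2d(sin α + sin β) = 98.138672; p = √p² = 9.906496; φ = atan2(cos α + cos β, d − sin α − sin β) − atan2(2, p) = -0.292991 rad; t = (α − φ) mod 2π = 4.667115 rad, q = (β − φ) mod 2π = 2.525596 rad → L = 6.29·(4.667115 + 9.906496 + 2.525596) = 6.29·17.099207 = 107.554015 m
RLR: c = (6 − d² + 2cos(α−β) + 2d(sin α − sin β))/8 = -15.945381, |c| > 1 → infeasible
LRL: c = (6 − d² + 2cos(α−β) − 2d(sin α − sin β))/8 = -7.364420, |c| > 1 → infeasible
Shortest: LSL with L = 77.504419 m ≈ 77.5044 m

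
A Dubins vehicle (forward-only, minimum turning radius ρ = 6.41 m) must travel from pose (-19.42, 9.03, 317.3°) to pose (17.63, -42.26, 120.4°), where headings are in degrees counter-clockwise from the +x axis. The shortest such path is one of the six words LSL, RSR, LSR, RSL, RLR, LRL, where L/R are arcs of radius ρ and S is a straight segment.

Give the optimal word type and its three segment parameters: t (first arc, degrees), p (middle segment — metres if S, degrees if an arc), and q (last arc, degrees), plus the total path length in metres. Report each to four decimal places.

Let ψ = atan2(Δy, Δx) = atan2(-51.29, 37.05) = -54.1570° be the start→goal bearing.
Normalize: d = |goal − start| / ρ = 63.272163/6.41 = 9.870852, α = (θ_start − ψ) mod 360° = 11.4570° = 0.199963 rad, β = (θ_goal − ψ) mod 360° = 174.5570° = 3.046595 rad.
Common terms: sin α = 0.198633, cos α = 0.980074, sin β = 0.094855, cos β = -0.995491, cos(α−β) = -0.956814, d² = 97.433724. Work in radians in the unit-radius frame; every candidate has L = ρ·(t + p + q).
LSL: p² = 2 + d² − 2cos(α−β) + 2d(sin α − sin β) = 103.396117; p = √p² = 10.168388; φ = atan2(cos β − cos α, d + sin α − sin β) = -0.195528 rad; t = (φ − α) mod 2π = 5.887694 rad, q = (β − φ) mod 2π = 3.242124 rad → L = 6.41·(5.887694 + 10.168388 + 3.242124) = 6.41·19.298205 = 123.701497 m
RSR: p² = 2 + d² − 2cos(α−β) + 2d(sin β − sin α) = 99.298586; p = √p² = 9.964868; φ = atan2(cos α − cos β, d − sin α + sin β) = 0.199575 rad; t = (α − φ) mod 2π = 0.000388 rad, q = (φ − β) mod 2π = 3.436165 rad → L = 6.41·(0.000388 + 9.964868 + 3.436165) = 6.41·13.401421 = 85.903108 m
LSR: p² = d² − 2 + 2cos(α−β) + 2d(sin α + sin β) = 99.314048; p = √p² = 9.965643; φ = atan2(−cos α − cos β, d + sin α + sin β) − atan2(−2, p) = 0.199575 rad; t = (φ − α) mod 2π = 6.282797 rad, q = (φ − β) mod 2π = 3.436165 rad → L = 6.41·(6.282797 + 9.965643 + 3.436165) = 6.41·19.684606 = 126.178326 m
RSL: p² = d² − 2 + 2cos(α−β) − 2d(sin α + sin β) = 87.726146; p = √p² = 9.366224; φ = atan2(cos α + cos β, d − sin α − sin β) − atan2(2, p) = -0.211984 rad; t = (α − φ) mod 2π = 0.411947 rad, q = (β − φ) mod 2π = 3.258579 rad → L = 6.41·(0.411947 + 9.366224 + 3.258579) = 6.41·13.036749 = 83.565561 m
RLR: c = (6 − d² + 2cos(α−β) + 2d(sin α − sin β))/8 = -11.412323, |c| > 1 → infeasible
LRL: c = (6 − d² + 2cos(α−β) − 2d(sin α − sin β))/8 = -11.924515, |c| > 1 → infeasible
Shortest: RSL with L = 83.565561 m ≈ 83.5656 m
Convert RSL to answer units (arcs ×180/π): t = 0.411947·180/π = 23.6028°, p = ρ·p = 6.41·9.366224 = 60.0375 m, q = 3.258579·180/π = 186.7028°, L = 83.5656 m.

RSL: t = 23.6028°, p = 60.0375 m, q = 186.7028°, L = 83.5656 m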